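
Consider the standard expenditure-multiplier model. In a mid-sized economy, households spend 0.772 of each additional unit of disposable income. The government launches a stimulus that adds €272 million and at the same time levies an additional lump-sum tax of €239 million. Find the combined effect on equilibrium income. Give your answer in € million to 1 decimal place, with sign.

+€383.7 million

Expenditure multiplier = 1/(1 − MPC) = 1/(1 − 0.772) = 1/0.228 ≈ 4.386.
ΔG contributes k·ΔG = (+€272 million) / 0.228 ≈ +€1,193 million.
ΔT of +€239 million changes first-round spending by −c·ΔT = −€184.508 million, contributing k·(−c·ΔT) = (−€184.508 million) / 0.228 ≈ −€809.2 million.
Net ΔY = k(ΔG − c·ΔT) = (+€87.492 million) / 0.228 ≈ +€383.7 million.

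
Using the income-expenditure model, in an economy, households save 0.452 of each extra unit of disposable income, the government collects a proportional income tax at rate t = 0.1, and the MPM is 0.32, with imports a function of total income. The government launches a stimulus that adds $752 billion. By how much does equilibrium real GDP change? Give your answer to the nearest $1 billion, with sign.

MPC = 1 − MPS = 1 − 0.452 = 0.548.
Expenditure multiplier = 1/(1 − c(1−t) + m) = 1/(1 − 0.548×0.9 + 0.32) = 1/0.8268 ≈ 1.209.
ΔY = k × ΔG = (+$752 billion) / 0.8268 ≈ +$910 billion.

+$910 billion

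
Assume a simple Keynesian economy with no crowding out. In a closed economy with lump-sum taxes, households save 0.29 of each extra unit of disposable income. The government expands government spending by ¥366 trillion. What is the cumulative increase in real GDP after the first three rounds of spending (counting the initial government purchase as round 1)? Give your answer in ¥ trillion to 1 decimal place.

¥810.4 trillion

MPC = 1 − MPS = 1 − 0.29 = 0.71.
Round 1 adds ΔG = ¥366 trillion; each later round is MPC = 0.71 times the previous.
After 3 rounds: 366 + 259.86 + 184.5006 = ΔG·(1 − c^3)/(1 − c) = 366 × (1 − 0.357911)/0.29 ≈ ¥810.4 trillion.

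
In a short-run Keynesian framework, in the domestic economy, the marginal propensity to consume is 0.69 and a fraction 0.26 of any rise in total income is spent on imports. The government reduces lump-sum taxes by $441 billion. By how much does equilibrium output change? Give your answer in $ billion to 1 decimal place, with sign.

+$533.8 billion

A lump-sum tax change of −$441 billion shifts disposable income by +$441 billion; first-round consumption changes by −c × ΔT = −0.69 × (−$441 billion) = +$304.29 billion.
Expenditure multiplier = 1/(1 − c + m) = 1/(1 − 0.69 + 0.26) = 1/0.57 ≈ 1.754.
The tax multiplier is −c × k ≈ −1.211, so ΔY = k × (−c·ΔT) = (+$304.29 billion) / 0.57 ≈ +$533.8 billion.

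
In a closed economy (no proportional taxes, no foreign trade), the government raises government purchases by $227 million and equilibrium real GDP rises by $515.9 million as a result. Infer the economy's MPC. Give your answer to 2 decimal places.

0.56

Implied spending multiplier k = ΔY/ΔG = 515.9/227 ≈ 2.2727.
Since k = 1/(1 − MPC), MPC = 1 − 1/k = 1 − ΔG/ΔY = 1 − 227/515.9 ≈ 0.56.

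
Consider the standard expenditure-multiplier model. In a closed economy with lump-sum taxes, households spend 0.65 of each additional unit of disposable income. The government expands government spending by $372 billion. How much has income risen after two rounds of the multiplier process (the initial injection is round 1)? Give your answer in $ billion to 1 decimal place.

$613.8 billion

Round 1 adds ΔG = $372 billion; each later round is MPC = 0.65 times the previous.
After 2 rounds: 372 + 241.8 = ΔG·(1 − c^2)/(1 − c) = 372 × (1 − 0.4225)/0.35 = $613.8 billion.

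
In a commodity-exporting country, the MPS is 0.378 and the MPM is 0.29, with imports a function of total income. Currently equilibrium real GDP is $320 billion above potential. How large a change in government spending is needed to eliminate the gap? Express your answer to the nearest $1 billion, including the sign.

−$214 billion

MPC = 1 − MPS = 1 − 0.378 = 0.622.
Spending multiplier = 1/(1 − c + m) = 1/(1 − 0.622 + 0.29) = 1/0.668 ≈ 1.497.
Need ΔY = −$320 billion, so ΔG = ΔY/k = (−$320 billion) × 0.668 ≈ −$214 billion.
The government should cut government spending by $214 billion.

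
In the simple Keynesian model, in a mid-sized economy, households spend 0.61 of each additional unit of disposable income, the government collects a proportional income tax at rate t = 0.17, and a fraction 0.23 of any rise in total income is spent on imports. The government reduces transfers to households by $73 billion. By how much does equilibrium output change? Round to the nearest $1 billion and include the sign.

The transfer change shifts disposable income by −$73 billion, so first-round consumption changes by c·ΔTR = 0.61 × (−$73 billion) = −$44.53 billion.
Expenditure multiplier = 1/(1 − c(1−t) + m) = 1/(1 − 0.61×0.83 + 0.23) = 1/0.7237 ≈ 1.382.
The transfer multiplier is c × k ≈ 0.843, so ΔY = k × (c·ΔTR) = (−$44.53 billion) / 0.7237 ≈ −$62 billion.

−$62 billion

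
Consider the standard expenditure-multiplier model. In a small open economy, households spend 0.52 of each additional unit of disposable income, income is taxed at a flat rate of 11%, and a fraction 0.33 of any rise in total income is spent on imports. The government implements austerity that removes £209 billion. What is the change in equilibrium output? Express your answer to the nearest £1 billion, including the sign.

−£241 billion

Spending multiplier = 1/(1 − c(1−t) + m) = 1/(1 − 0.52×0.89 + 0.33) = 1/0.8672 ≈ 1.153.
ΔY = k × ΔG = (−£209 billion) / 0.8672 ≈ −£241 billion.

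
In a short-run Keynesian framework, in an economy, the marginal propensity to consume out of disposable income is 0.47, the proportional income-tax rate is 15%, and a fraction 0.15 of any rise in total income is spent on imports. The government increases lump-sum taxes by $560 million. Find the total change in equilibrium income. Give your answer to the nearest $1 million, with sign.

A lump-sum tax change of +$560 million shifts disposable income by −$560 million; first-round consumption changes by −c × ΔT = −0.47 × (+$560 million) = −$263.2 million.
Expenditure multiplier = 1/(1 − c(1−t) + m) = 1/(1 − 0.47×0.85 + 0.15) = 1/0.7505 ≈ 1.332.
The tax multiplier is −c × k ≈ −0.626, so ΔY = k × (−c·ΔT) = (−$263.2 million) / 0.7505 ≈ −$351 million.

−$351 million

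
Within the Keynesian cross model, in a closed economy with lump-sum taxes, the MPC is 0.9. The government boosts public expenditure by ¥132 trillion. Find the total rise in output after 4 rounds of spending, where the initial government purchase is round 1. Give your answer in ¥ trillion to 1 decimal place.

Round 1 adds ΔG = ¥132 trillion; each later round is MPC = 0.9 times the previous.
After 4 rounds: 132 + 118.8 + 106.92 + 96.228 = ΔG·(1 − c^4)/(1 − c) = 132 × (1 − 0.6561)/0.1 ≈ ¥453.9 trillion.

¥453.9 trillion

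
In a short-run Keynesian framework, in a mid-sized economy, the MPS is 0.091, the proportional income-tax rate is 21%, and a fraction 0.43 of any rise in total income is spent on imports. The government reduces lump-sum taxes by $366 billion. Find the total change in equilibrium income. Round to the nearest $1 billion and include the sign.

MPC = 1 − MPS = 1 − 0.091 = 0.909.
A lump-sum tax change of −$366 billion shifts disposable income by +$366 billion; first-round consumption changes by −c × ΔT = −0.909 × (−$366 billion) = +$332.694 billion.
Expenditure multiplier = 1/(1 − c(1−t) + m) = 1/(1 − 0.909×0.79 + 0.43) = 1/0.71189 ≈ 1.405.
The tax multiplier is −c × k ≈ −1.277, so ΔY = k × (−c·ΔT) = (+$332.694 billion) / 0.71189 ≈ +$467 billion.

+$467 billion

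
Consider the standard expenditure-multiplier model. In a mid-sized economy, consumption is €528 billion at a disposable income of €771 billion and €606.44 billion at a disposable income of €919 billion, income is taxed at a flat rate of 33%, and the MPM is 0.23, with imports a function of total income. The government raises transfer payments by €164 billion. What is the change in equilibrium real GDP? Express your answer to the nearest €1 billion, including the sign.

MPC = ΔC/ΔYd = (606.44 − 528)/(919 − 771) = 78.44/148 = 0.53.
The transfer change shifts disposable income by +€164 billion, so first-round consumption changes by c·ΔTR = 0.53 × (+€164 billion) = +€86.92 billion.
Expenditure multiplier = 1/(1 − c(1−t) + m) = 1/(1 − 0.53×0.67 + 0.23) = 1/0.8749 ≈ 1.143.
The transfer multiplier is c × k ≈ 0.606, so ΔY = k × (c·ΔTR) = (+€86.92 billion) / 0.8749 ≈ +€99 billion.

+€99 billion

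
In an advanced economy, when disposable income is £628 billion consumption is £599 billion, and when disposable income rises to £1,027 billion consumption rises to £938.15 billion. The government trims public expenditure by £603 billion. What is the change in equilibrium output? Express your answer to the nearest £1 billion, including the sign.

−£4,020 billion

MPC = ΔC/ΔYd = (938.15 − 599)/(1,027 − 628) = 339.15/399 = 0.85.
Government-spending multiplier = 1/(1 − MPC) = 1/(1 − 0.85) = 1/0.15 ≈ 6.667.
ΔY = k × ΔG = (−£603 billion) / 0.15 = −£4,020 billion.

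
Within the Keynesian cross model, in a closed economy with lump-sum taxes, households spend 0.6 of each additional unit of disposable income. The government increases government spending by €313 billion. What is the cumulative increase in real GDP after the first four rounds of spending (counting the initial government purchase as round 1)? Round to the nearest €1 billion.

€681 billion

Round 1 adds ΔG = €313 billion; each later round is MPC = 0.6 times the previous.
After 4 rounds: 313 + 187.8 + 112.68 + 67.608 = ΔG·(1 − c^4)/(1 − c) = 313 × (1 − 0.1296)/0.4 ≈ €681 billion.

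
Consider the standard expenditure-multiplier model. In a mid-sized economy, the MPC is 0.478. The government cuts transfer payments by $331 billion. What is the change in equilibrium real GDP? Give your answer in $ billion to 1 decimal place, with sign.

−$303.1 billion

The transfer change shifts disposable income by −$331 billion, so first-round consumption changes by c·ΔTR = 0.478 × (−$331 billion) = −$158.218 billion.
Expenditure multiplier = 1/(1 − MPC) = 1/(1 − 0.478) = 1/0.522 ≈ 1.916.
The transfer multiplier is c × k ≈ 0.916, so ΔY = k × (c·ΔTR) = (−$158.218 billion) / 0.522 ≈ −$303.1 billion.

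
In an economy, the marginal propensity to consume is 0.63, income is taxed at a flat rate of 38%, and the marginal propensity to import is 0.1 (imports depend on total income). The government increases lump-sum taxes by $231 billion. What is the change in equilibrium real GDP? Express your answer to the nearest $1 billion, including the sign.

−$205 billion

A lump-sum tax change of +$231 billion shifts disposable income by −$231 billion; first-round consumption changes by −c × ΔT = −0.63 × (+$231 billion) = −$145.53 billion.
Expenditure multiplier = 1/(1 − c(1−t) + m) = 1/(1 − 0.63×0.62 + 0.1) = 1/0.7094 ≈ 1.41.
The tax multiplier is −c × k ≈ −0.888, so ΔY = k × (−c·ΔT) = (−$145.53 billion) / 0.7094 ≈ −$205 billion.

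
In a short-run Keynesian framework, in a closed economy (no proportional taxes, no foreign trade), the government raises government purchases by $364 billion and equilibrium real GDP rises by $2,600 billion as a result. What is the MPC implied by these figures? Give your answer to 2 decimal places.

Implied spending multiplier k = ΔY/ΔG = 2,600/364 ≈ 7.1429.
Since k = 1/(1 − MPC), MPC = 1 − 1/k = 1 − ΔG/ΔY = 1 − 364/2,600 = 0.86.

0.86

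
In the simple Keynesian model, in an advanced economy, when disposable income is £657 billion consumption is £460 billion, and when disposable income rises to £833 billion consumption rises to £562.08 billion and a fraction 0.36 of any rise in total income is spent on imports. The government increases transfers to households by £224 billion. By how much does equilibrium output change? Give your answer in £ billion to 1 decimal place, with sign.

+£166.6 billion

MPC = ΔC/ΔYd = (562.08 − 460)/(833 − 657) = 102.08/176 = 0.58.
The transfer change shifts disposable income by +£224 billion, so first-round consumption changes by c·ΔTR = 0.58 × (+£224 billion) = +£129.92 billion.
Expenditure multiplier = 1/(1 − c + m) = 1/(1 − 0.58 + 0.36) = 1/0.78 ≈ 1.282.
The transfer multiplier is c × k ≈ 0.744, so ΔY = k × (c·ΔTR) = (+£129.92 billion) / 0.78 ≈ +£166.6 billion.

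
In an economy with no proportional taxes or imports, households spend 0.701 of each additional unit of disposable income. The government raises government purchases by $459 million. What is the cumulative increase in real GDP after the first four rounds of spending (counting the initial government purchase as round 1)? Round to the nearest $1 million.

Round 1 adds ΔG = $459 million; each later round is MPC = 0.701 times the previous.
After 4 rounds: 459 + 321.759 + 225.553059 + 158.112694359 = ΔG·(1 − c^4)/(1 − c) = 459 × (1 − 0.241474942801)/0.299 ≈ $1,164 million.

$1,164 million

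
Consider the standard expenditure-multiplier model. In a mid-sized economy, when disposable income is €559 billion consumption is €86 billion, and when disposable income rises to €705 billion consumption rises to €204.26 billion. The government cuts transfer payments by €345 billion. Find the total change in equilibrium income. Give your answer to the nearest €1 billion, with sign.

MPC = ΔC/ΔYd = (204.26 − 86)/(705 − 559) = 118.26/146 = 0.81.
The transfer change shifts disposable income by −€345 billion, so first-round consumption changes by c·ΔTR = 0.81 × (−€345 billion) = −€279.45 billion.
Expenditure multiplier = 1/(1 − MPC) = 1/(1 − 0.81) = 1/0.19 ≈ 5.263.
The transfer multiplier is c × k ≈ 4.263, so ΔY = k × (c·ΔTR) = (−€279.45 billion) / 0.19 ≈ −€1,471 billion.

−€1,471 billion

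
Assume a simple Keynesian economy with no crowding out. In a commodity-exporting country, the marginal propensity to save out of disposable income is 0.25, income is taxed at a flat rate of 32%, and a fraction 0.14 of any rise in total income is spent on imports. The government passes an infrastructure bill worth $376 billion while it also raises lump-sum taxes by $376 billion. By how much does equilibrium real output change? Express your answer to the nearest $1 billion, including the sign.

+$149 billion

MPC = 1 − MPS = 1 − 0.25 = 0.75.
Expenditure multiplier = 1/(1 − c(1−t) + m) = 1/(1 − 0.75×0.68 + 0.14) = 1/0.63 ≈ 1.587.
ΔG contributes k·ΔG = (+$376 billion) / 0.63 ≈ +$596.8 billion.
ΔT of +$376 billion changes first-round spending by −c·ΔT = −$282 billion, contributing k·(−c·ΔT) = (−$282 billion) / 0.63 ≈ −$447.6 billion.
Net ΔY = k(ΔG − c·ΔT) = (+$94 billion) / 0.63 ≈ +$149 billion.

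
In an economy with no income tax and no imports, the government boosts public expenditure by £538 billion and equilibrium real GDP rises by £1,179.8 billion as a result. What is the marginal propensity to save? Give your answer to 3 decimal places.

Implied spending multiplier k = ΔY/ΔG = 1,179.8/538 ≈ 2.1929.
Since k = 1/(1 − MPC), MPC = 1 − 1/k = 1 − ΔG/ΔY = 1 − 538/1,179.8 ≈ 0.544.
MPS = 1 − MPC = 0.456.

0.456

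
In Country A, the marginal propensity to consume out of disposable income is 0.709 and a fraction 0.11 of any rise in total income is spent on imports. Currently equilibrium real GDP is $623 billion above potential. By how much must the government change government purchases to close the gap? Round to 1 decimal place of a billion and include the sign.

Spending multiplier = 1/(1 − c + m) = 1/(1 − 0.709 + 0.11) = 1/0.401 ≈ 2.494.
Need ΔY = −$623 billion, so ΔG = ΔY/k = (−$623 billion) × 0.401 ≈ −$249.8 billion.
The government should cut government purchases by $249.8 billion.

−$249.8 billion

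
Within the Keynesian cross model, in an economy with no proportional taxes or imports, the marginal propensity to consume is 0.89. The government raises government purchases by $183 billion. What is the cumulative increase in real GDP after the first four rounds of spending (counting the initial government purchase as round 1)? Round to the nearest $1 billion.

Round 1 adds ΔG = $183 billion; each later round is MPC = 0.89 times the previous.
After 4 rounds: 183 + 162.87 + 144.9543 + 129.009327 = ΔG·(1 − c^4)/(1 − c) = 183 × (1 − 0.62742241)/0.11 ≈ $620 billion.

$620 billion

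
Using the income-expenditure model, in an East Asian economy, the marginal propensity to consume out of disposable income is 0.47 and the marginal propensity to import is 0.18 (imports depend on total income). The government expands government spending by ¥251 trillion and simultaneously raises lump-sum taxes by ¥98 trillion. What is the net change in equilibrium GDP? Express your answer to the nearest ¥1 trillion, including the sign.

Expenditure multiplier = 1/(1 − c + m) = 1/(1 − 0.47 + 0.18) = 1/0.71 ≈ 1.408.
ΔG contributes k·ΔG = (+¥251 trillion) / 0.71 ≈ +¥353.5 trillion.
ΔT of +¥98 trillion changes first-round spending by −c·ΔT = −¥46.06 trillion, contributing k·(−c·ΔT) = (−¥46.06 trillion) / 0.71 ≈ −¥64.9 trillion.
Net ΔY = k(ΔG − c·ΔT) = (+¥204.94 trillion) / 0.71 ≈ +¥289 trillion.

+¥289 trillion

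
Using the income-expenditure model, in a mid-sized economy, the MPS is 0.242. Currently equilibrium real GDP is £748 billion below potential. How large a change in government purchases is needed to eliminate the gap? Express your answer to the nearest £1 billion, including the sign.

+£181 billion

MPC = 1 − MPS = 1 − 0.242 = 0.758.
Spending multiplier = 1/(1 − MPC) = 1/(1 − 0.758) = 1/0.242 ≈ 4.132.
Need ΔY = +£748 billion, so ΔG = ΔY/k = (+£748 billion) × 0.242 ≈ +£181 billion.
The government should increase government purchases by £181 billion.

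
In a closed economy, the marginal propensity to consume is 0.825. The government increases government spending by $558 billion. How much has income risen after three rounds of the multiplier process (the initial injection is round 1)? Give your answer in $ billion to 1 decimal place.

$1,398.1 billion

Round 1 adds ΔG = $558 billion; each later round is MPC = 0.825 times the previous.
After 3 rounds: 558 + 460.35 + 379.78875 = ΔG·(1 − c^3)/(1 − c) = 558 × (1 − 0.561515625)/0.175 ≈ $1,398.1 billion.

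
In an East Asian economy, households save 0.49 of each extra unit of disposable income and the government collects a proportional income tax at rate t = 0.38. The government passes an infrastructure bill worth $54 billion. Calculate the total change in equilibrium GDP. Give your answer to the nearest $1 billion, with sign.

+$79 billion

MPC = 1 − MPS = 1 − 0.49 = 0.51.
Government-spending multiplier = 1/(1 − c(1−t)) = 1/(1 − 0.51×0.62) = 1/0.6838 ≈ 1.462.
ΔY = k × ΔG = (+$54 billion) / 0.6838 ≈ +$79 billion.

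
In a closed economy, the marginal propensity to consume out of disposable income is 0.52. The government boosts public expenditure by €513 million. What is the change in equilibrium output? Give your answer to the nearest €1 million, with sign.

+€1,069 million

Government-spending multiplier = 1/(1 − MPC) = 1/(1 − 0.52) = 1/0.48 ≈ 2.083.
ΔY = k × ΔG = (+€513 million) / 0.48 ≈ +€1,069 million.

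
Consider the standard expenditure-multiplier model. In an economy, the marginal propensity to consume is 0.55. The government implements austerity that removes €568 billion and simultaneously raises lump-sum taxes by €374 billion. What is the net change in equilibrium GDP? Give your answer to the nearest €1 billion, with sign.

−€1,719 billion

Expenditure multiplier = 1/(1 − MPC) = 1/(1 − 0.55) = 1/0.45 ≈ 2.222.
ΔG contributes k·ΔG = (−€568 billion) / 0.45 ≈ −€1,262.2 billion.
ΔT of +€374 billion changes first-round spending by −c·ΔT = −€205.7 billion, contributing k·(−c·ΔT) = (−€205.7 billion) / 0.45 ≈ −€457.1 billion.
Net ΔY = k(ΔG − c·ΔT) = (−€773.7 billion) / 0.45 ≈ −€1,719 billion.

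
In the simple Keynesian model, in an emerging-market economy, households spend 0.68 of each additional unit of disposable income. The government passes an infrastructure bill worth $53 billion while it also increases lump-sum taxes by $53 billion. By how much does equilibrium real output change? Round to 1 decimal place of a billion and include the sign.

Expenditure multiplier = 1/(1 − MPC) = 1/(1 − 0.68) = 1/0.32 = 3.125.
ΔG contributes k·ΔG = (+$53 billion) / 0.32 ≈ +$165.6 billion.
ΔT of +$53 billion changes first-round spending by −c·ΔT = −$36.04 billion, contributing k·(−c·ΔT) = (−$36.04 billion) / 0.32 ≈ −$112.6 billion.
With ΔG = ΔT and no other leakages, the balanced-budget multiplier is 1, so ΔY = ΔG = +$53 billion.

+$53.0 billion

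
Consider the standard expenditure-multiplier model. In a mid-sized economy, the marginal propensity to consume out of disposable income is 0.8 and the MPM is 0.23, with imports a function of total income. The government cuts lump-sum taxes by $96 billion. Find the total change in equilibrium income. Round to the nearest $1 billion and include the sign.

A lump-sum tax change of −$96 billion shifts disposable income by +$96 billion; first-round consumption changes by −c × ΔT = −0.8 × (−$96 billion) = +$76.8 billion.
Expenditure multiplier = 1/(1 − c + m) = 1/(1 − 0.8 + 0.23) = 1/0.43 ≈ 2.326.
The tax multiplier is −c × k ≈ −1.86, so ΔY = k × (−c·ΔT) = (+$76.8 billion) / 0.43 ≈ +$179 billion.

+$179 billion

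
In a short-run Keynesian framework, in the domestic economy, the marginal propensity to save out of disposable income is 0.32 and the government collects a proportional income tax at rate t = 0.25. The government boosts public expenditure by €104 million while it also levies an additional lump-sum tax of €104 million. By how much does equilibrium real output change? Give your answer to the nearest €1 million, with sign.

+€68 million

MPC = 1 − MPS = 1 − 0.32 = 0.68.
Expenditure multiplier = 1/(1 − c(1−t)) = 1/(1 − 0.68×0.75) = 1/0.49 ≈ 2.041.
ΔG contributes k·ΔG = (+€104 million) / 0.49 ≈ +€212.2 million.
ΔT of +€104 million changes first-round spending by −c·ΔT = −€70.72 million, contributing k·(−c·ΔT) = (−€70.72 million) / 0.49 ≈ −€144.3 million.
Net ΔY = k(ΔG − c·ΔT) = (+€33.28 million) / 0.49 ≈ +€68 million.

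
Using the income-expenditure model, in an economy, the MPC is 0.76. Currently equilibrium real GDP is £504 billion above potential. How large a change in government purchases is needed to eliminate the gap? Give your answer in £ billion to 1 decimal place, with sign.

Spending multiplier = 1/(1 − MPC) = 1/(1 − 0.76) = 1/0.24 ≈ 4.167.
Need ΔY = −£504 billion, so ΔG = ΔY/k = (−£504 billion) × 0.24 ≈ −£121 billion.
The government should cut government purchases by £121 billion.

−£121.0 billion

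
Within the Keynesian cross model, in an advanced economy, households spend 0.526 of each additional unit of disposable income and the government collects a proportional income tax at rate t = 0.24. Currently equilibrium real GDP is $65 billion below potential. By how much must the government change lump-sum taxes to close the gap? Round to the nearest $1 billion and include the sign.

Spending multiplier = 1/(1 − c(1−t)) = 1/(1 − 0.526×0.76) = 1/0.60024 ≈ 1.666.
Tax multiplier = −c·k = −0.526/0.60024 ≈ −0.876. Need ΔY = +$65 billion, so ΔT = ΔY/(−c·k) = −(+$65 billion) × 0.60024 / 0.526 ≈ −$74 billion.
The government should cut lump-sum taxes by $74 billion.

−$74 billion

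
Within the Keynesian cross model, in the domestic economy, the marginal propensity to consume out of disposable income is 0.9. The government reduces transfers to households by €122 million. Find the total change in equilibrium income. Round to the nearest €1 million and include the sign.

−€1,098 million

The transfer change shifts disposable income by −€122 million, so first-round consumption changes by c·ΔTR = 0.9 × (−€122 million) = −€109.8 million.
Expenditure multiplier = 1/(1 − MPC) = 1/(1 − 0.9) = 1/0.1 = 10.
The transfer multiplier is c × k = 9, so ΔY = k × (c·ΔTR) = (−€109.8 million) / 0.1 = −€1,098 million.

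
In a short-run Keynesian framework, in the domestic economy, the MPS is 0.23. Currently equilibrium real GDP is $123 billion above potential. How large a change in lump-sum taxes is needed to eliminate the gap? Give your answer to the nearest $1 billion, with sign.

MPC = 1 − MPS = 1 − 0.23 = 0.77.
Spending multiplier = 1/(1 − MPC) = 1/(1 − 0.77) = 1/0.23 ≈ 4.348.
Tax multiplier = −c·k = −0.77/0.23 ≈ −3.348. Need ΔY = −$123 billion, so ΔT = ΔY/(−c·k) = −(−$123 billion) × 0.23 / 0.77 ≈ +$37 billion.
The government should raise lump-sum taxes by $37 billion.

+$37 billion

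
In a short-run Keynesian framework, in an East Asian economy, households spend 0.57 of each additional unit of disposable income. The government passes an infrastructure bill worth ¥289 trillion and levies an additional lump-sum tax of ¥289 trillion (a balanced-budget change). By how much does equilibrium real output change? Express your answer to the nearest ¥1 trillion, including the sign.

Expenditure multiplier = 1/(1 − MPC) = 1/(1 − 0.57) = 1/0.43 ≈ 2.326.
ΔG contributes k·ΔG = (+¥289 trillion) / 0.43 ≈ +¥672.1 trillion.
ΔT of +¥289 trillion changes first-round spending by −c·ΔT = −¥164.73 trillion, contributing k·(−c·ΔT) = (−¥164.73 trillion) / 0.43 ≈ −¥383.1 trillion.
With ΔG = ΔT and no other leakages, the balanced-budget multiplier is 1, so ΔY = ΔG = +¥289 trillion.

+¥289 trillion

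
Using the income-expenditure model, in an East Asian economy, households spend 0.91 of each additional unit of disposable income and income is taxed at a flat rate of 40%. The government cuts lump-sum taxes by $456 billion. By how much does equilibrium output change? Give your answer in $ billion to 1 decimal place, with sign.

A lump-sum tax change of −$456 billion shifts disposable income by +$456 billion; first-round consumption changes by −c × ΔT = −0.91 × (−$456 billion) = +$414.96 billion.
Expenditure multiplier = 1/(1 − c(1−t)) = 1/(1 − 0.91×0.6) = 1/0.454 ≈ 2.203.
The tax multiplier is −c × k ≈ −2.004, so ΔY = k × (−c·ΔT) = (+$414.96 billion) / 0.454 ≈ +$914 billion.

+$914.0 billion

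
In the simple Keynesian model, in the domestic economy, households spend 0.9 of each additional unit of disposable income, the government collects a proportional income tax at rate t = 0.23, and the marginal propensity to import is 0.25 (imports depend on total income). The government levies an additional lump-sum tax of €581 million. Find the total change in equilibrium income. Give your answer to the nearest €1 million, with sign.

A lump-sum tax change of +€581 million shifts disposable income by −€581 million; first-round consumption changes by −c × ΔT = −0.9 × (+€581 million) = −€522.9 million.
Expenditure multiplier = 1/(1 − c(1−t) + m) = 1/(1 − 0.9×0.77 + 0.25) = 1/0.557 ≈ 1.795.
The tax multiplier is −c × k ≈ −1.616, so ΔY = k × (−c·ΔT) = (−€522.9 million) / 0.557 ≈ −€939 million.

−€939 million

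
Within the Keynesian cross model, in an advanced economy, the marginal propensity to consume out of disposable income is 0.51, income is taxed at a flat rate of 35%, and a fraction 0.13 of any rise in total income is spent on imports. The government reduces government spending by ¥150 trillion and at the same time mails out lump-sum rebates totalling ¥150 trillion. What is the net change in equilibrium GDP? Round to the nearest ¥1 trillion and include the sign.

Expenditure multiplier = 1/(1 − c(1−t) + m) = 1/(1 − 0.51×0.65 + 0.13) = 1/0.7985 ≈ 1.252.
ΔG contributes k·ΔG = (−¥150 trillion) / 0.7985 ≈ −¥187.9 trillion.
ΔT of −¥150 trillion changes first-round spending by −c·ΔT = +¥76.5 trillion, contributing k·(−c·ΔT) = (+¥76.5 trillion) / 0.7985 ≈ +¥95.8 trillion.
Net ΔY = k(ΔG − c·ΔT) = (−¥73.5 trillion) / 0.7985 ≈ −¥92 trillion.

−¥92 trillion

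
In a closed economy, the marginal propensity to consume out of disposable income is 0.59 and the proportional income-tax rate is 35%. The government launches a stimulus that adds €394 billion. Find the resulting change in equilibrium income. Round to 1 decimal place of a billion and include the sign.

+€639.1 billion

Government-spending multiplier = 1/(1 − c(1−t)) = 1/(1 − 0.59×0.65) = 1/0.6165 ≈ 1.622.
ΔY = k × ΔG = (+€394 billion) / 0.6165 ≈ +€639.1 billion.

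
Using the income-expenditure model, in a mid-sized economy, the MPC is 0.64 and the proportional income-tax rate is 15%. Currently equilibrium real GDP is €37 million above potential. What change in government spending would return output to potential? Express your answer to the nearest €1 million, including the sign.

Spending multiplier = 1/(1 − c(1−t)) = 1/(1 − 0.64×0.85) = 1/0.456 ≈ 2.193.
Need ΔY = −€37 million, so ΔG = ΔY/k = (−€37 million) × 0.456 ≈ −€17 million.
The government should cut government spending by €17 million.

−€17 million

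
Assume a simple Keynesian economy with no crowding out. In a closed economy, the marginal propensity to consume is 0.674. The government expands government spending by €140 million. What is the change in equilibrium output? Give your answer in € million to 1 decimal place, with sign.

+€429.4 million

Spending multiplier = 1/(1 − MPC) = 1/(1 − 0.674) = 1/0.326 ≈ 3.067.
ΔY = k × ΔG = (+€140 million) / 0.326 ≈ +€429.4 million.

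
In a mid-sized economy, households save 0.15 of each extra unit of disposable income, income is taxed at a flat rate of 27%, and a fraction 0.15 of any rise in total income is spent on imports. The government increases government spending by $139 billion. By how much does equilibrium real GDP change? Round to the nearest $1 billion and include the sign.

MPC = 1 − MPS = 1 − 0.15 = 0.85.
Government-spending multiplier = 1/(1 − c(1−t) + m) = 1/(1 − 0.85×0.73 + 0.15) = 1/0.5295 ≈ 1.889.
ΔY = k × ΔG = (+$139 billion) / 0.5295 ≈ +$263 billion.

+$263 billion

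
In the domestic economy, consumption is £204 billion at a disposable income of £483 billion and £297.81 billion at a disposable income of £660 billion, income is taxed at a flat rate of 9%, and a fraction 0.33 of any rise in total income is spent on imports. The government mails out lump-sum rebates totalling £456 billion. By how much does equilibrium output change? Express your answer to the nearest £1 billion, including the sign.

MPC = ΔC/ΔYd = (297.81 − 204)/(660 − 483) = 93.81/177 = 0.53.
A lump-sum tax change of −£456 billion shifts disposable income by +£456 billion; first-round consumption changes by −c × ΔT = −0.53 × (−£456 billion) = +£241.68 billion.
Expenditure multiplier = 1/(1 − c(1−t) + m) = 1/(1 − 0.53×0.91 + 0.33) = 1/0.8477 ≈ 1.18.
The tax multiplier is −c × k ≈ −0.625, so ΔY = k × (−c·ΔT) = (+£241.68 billion) / 0.8477 ≈ +£285 billion.

+£285 billion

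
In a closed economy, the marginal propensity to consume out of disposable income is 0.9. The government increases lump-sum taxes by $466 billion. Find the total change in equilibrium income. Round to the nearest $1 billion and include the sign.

A lump-sum tax change of +$466 billion shifts disposable income by −$466 billion; first-round consumption changes by −c × ΔT = −0.9 × (+$466 billion) = −$419.4 billion.
Expenditure multiplier = 1/(1 − MPC) = 1/(1 − 0.9) = 1/0.1 = 10.
The tax multiplier is −c × k = −9, so ΔY = k × (−c·ΔT) = (−$419.4 billion) / 0.1 = −$4,194 billion.

−$4,194 billion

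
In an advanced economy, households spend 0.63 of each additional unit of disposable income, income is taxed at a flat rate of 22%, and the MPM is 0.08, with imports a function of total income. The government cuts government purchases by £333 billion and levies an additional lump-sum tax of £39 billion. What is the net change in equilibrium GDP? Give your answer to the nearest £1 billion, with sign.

Expenditure multiplier = 1/(1 − c(1−t) + m) = 1/(1 − 0.63×0.78 + 0.08) = 1/0.5886 ≈ 1.699.
ΔG contributes k·ΔG = (−£333 billion) / 0.5886 ≈ −£565.7 billion.
ΔT of +£39 billion changes first-round spending by −c·ΔT = −£24.57 billion, contributing k·(−c·ΔT) = (−£24.57 billion) / 0.5886 ≈ −£41.7 billion.
Net ΔY = k(ΔG − c·ΔT) = (−£357.57 billion) / 0.5886 ≈ −£607 billion.

−£607 billion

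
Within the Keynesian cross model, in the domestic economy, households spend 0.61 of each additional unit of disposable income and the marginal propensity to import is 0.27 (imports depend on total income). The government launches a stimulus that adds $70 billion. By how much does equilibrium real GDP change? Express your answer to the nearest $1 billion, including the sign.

+$106 billion

Spending multiplier = 1/(1 − c + m) = 1/(1 − 0.61 + 0.27) = 1/0.66 ≈ 1.515.
ΔY = k × ΔG = (+$70 billion) / 0.66 ≈ +$106 billion.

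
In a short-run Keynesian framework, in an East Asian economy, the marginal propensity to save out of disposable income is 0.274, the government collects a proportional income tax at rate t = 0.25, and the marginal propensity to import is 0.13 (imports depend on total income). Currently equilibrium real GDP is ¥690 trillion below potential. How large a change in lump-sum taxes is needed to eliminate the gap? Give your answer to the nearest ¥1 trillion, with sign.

−¥556 trillion

MPC = 1 − MPS = 1 − 0.274 = 0.726.
Spending multiplier = 1/(1 − c(1−t) + m) = 1/(1 − 0.726×0.75 + 0.13) = 1/0.5855 ≈ 1.708.
Tax multiplier = −c·k = −0.726/0.5855 ≈ −1.24. Need ΔY = +¥690 trillion, so ΔT = ΔY/(−c·k) = −(+¥690 trillion) × 0.5855 / 0.726 ≈ −¥556 trillion.
The government should cut lump-sum taxes by ¥556 trillion.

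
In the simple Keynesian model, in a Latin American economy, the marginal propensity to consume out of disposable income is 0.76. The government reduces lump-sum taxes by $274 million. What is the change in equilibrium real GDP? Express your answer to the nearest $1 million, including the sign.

A lump-sum tax change of −$274 million shifts disposable income by +$274 million; first-round consumption changes by −c × ΔT = −0.76 × (−$274 million) = +$208.24 million.
Expenditure multiplier = 1/(1 − MPC) = 1/(1 − 0.76) = 1/0.24 ≈ 4.167.
The tax multiplier is −c × k ≈ −3.167, so ΔY = k × (−c·ΔT) = (+$208.24 million) / 0.24 ≈ +$868 million.

+$868 million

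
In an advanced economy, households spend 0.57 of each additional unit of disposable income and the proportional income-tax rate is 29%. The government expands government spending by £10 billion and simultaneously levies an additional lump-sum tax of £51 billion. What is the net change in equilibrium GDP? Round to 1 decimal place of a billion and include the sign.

−£32.0 billion

Expenditure multiplier = 1/(1 − c(1−t)) = 1/(1 − 0.57×0.71) = 1/0.5953 ≈ 1.68.
ΔG contributes k·ΔG = (+£10 billion) / 0.5953 ≈ +£16.8 billion.
ΔT of +£51 billion changes first-round spending by −c·ΔT = −£29.07 billion, contributing k·(−c·ΔT) = (−£29.07 billion) / 0.5953 ≈ −£48.8 billion.
Net ΔY = k(ΔG − c·ΔT) = (−£19.07 billion) / 0.5953 ≈ −£32 billion.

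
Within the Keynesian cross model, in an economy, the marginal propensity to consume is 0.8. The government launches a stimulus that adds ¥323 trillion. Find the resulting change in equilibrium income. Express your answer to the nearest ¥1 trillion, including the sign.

Expenditure multiplier = 1/(1 − MPC) = 1/(1 − 0.8) = 1/0.2 = 5.
ΔY = k × ΔG = (+¥323 trillion) / 0.2 = +¥1,615 trillion.

+¥1,615 trillion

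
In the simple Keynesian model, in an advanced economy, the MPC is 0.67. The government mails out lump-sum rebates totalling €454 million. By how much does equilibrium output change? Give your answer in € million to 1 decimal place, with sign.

+€921.8 million

A lump-sum tax change of −€454 million shifts disposable income by +€454 million; first-round consumption changes by −c × ΔT = −0.67 × (−€454 million) = +€304.18 million.
Expenditure multiplier = 1/(1 − MPC) = 1/(1 − 0.67) = 1/0.33 ≈ 3.03.
The tax multiplier is −c × k ≈ −2.03, so ΔY = k × (−c·ΔT) = (+€304.18 million) / 0.33 ≈ +€921.8 million.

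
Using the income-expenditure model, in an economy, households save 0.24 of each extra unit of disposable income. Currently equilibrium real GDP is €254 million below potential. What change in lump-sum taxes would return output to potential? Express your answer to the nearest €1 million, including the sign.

MPC = 1 − MPS = 1 − 0.24 = 0.76.
Spending multiplier = 1/(1 − MPC) = 1/(1 − 0.76) = 1/0.24 ≈ 4.167.
Tax multiplier = −c·k = −0.76/0.24 ≈ −3.167. Need ΔY = +€254 million, so ΔT = ΔY/(−c·k) = −(+€254 million) × 0.24 / 0.76 ≈ −€80 million.
The government should cut lump-sum taxes by €80 million.

−€80 million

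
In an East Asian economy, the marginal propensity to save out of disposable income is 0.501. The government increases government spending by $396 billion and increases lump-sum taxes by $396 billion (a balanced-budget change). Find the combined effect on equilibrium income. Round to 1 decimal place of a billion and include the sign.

MPC = 1 − MPS = 1 − 0.501 = 0.499.
Expenditure multiplier = 1/(1 − MPC) = 1/(1 − 0.499) = 1/0.501 ≈ 1.996.
ΔG contributes k·ΔG = (+$396 billion) / 0.501 ≈ +$790.4 billion.
ΔT of +$396 billion changes first-round spending by −c·ΔT = −$197.604 billion, contributing k·(−c·ΔT) = (−$197.604 billion) / 0.501 ≈ −$394.4 billion.
With ΔG = ΔT and no other leakages, the balanced-budget multiplier is 1, so ΔY = ΔG = +$396 billion.

+$396.0 billion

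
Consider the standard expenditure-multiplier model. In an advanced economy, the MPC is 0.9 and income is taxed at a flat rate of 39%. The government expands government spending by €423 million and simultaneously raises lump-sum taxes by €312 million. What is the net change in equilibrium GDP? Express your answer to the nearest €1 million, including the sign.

Expenditure multiplier = 1/(1 − c(1−t)) = 1/(1 − 0.9×0.61) = 1/0.451 ≈ 2.217.
ΔG contributes k·ΔG = (+€423 million) / 0.451 ≈ +€937.9 million.
ΔT of +€312 million changes first-round spending by −c·ΔT = −€280.8 million, contributing k·(−c·ΔT) = (−€280.8 million) / 0.451 ≈ −€622.6 million.
Net ΔY = k(ΔG − c·ΔT) = (+€142.2 million) / 0.451 ≈ +€315 million.

+€315 million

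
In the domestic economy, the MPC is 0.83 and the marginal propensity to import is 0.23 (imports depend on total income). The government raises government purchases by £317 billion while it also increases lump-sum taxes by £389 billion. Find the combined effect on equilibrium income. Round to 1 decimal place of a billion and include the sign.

Expenditure multiplier = 1/(1 − c + m) = 1/(1 − 0.83 + 0.23) = 1/0.4 = 2.5.
ΔG contributes k·ΔG = (+£317 billion) / 0.4 = +£792.5 billion.
ΔT of +£389 billion changes first-round spending by −c·ΔT = −£322.87 billion, contributing k·(−c·ΔT) = (−£322.87 billion) / 0.4 ≈ −£807.2 billion.
Net ΔY = k(ΔG − c·ΔT) = (−£5.87 billion) / 0.4 ≈ −£14.7 billion.

−£14.7 billion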